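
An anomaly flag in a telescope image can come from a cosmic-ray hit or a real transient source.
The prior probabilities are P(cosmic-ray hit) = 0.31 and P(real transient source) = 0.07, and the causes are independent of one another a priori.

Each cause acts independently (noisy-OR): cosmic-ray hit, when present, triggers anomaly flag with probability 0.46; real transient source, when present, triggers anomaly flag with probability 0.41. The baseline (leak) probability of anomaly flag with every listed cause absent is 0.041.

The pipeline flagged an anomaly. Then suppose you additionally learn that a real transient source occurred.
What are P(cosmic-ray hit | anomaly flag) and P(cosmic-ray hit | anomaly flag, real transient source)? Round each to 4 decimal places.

Under noisy-OR, P(anomaly flag | causes) = 1 − (1−0.041)·∏(1−qᵢ) over the active causes.
P(anomaly flag) = 0.041*0.69*0.93 + 0.43419*0.69*0.07 + 0.48214*0.31*0.93 + 0.694463*0.31*0.07 = 0.026310 + 0.020971 + 0.139001 + 0.015070 = 0.201352
Of this, 0.154071 comes from 0.139001 + 0.015070 (the cosmic-ray hit=true cases).
So P(cosmic-ray hit | anomaly flag) = 0.154071/0.201352 ≈ 0.7652.

Now condition on the additional information:
P(anomaly flag | real transient source) = 0.43419*0.69 + 0.694463*0.31 = 0.299591 + 0.215284 = 0.514875
The cosmic-ray hit-present share is 0.694463*0.31 = 0.215284.
P(cosmic-ray hit | anomaly flag, real transient source) = 0.215284 / 0.514875 ≈ 0.4181

P(cosmic-ray hit | anomaly flag) ≈ 0.7652; P(cosmic-ray hit | anomaly flag, real transient source) ≈ 0.4181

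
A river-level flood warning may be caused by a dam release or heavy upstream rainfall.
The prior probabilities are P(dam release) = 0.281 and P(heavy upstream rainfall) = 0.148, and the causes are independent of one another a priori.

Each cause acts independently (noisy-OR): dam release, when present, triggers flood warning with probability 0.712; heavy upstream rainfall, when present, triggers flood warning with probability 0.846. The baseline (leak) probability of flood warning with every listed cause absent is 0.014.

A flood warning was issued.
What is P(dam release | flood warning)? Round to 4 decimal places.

Under noisy-OR, P(flood warning | causes) = 1 − (1−0.014)·∏(1−qᵢ) over the active causes.
P(flood warning) = 0.014×0.719×0.852 + 0.848156×0.719×0.148 + 0.716032×0.281×0.852 + 0.956269×0.281×0.148 = 0.008576 + 0.090254 + 0.171427 + 0.039769 = 0.310026
The dam release-present share is 0.171427 + 0.039769 = 0.211196.
P(dam release | flood warning) = 0.211196 / 0.310026 ≈ 0.6812

P(dam release | flood warning) ≈ 0.6812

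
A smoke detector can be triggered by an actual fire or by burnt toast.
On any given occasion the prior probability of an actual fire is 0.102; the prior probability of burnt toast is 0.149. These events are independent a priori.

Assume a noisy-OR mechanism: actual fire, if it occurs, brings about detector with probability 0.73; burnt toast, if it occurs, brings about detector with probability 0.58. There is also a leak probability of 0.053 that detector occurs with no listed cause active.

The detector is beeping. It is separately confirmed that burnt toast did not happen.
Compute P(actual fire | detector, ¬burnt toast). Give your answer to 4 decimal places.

Under noisy-OR, P(detector | causes) = 1 − (1−0.053)·∏(1−qᵢ) over the active causes.
Weight on actual fire=true, given the evidence: 0.74431*0.102 = 0.075920
Denominator P(detector | ¬burnt toast): 0.053*0.898 + 0.74431*0.102 = 0.123514
P(actual fire | detector, ¬burnt toast) = 0.075920/0.123514 ≈ 0.6147

P(actual fire | detector, ¬burnt toast) ≈ 0.6147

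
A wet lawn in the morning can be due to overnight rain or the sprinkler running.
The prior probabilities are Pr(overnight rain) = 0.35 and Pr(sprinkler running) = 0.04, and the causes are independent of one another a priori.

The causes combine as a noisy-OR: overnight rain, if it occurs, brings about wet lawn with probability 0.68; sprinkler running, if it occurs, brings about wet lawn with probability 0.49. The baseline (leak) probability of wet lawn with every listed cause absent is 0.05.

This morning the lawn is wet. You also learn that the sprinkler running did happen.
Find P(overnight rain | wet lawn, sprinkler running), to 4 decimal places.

Under noisy-OR, P(wet lawn | causes) = 1 − (1−0.05)·∏(1−qᵢ) over the active causes.
Enumerate both values of overnight rain and weight by the priors:
  P(wet lawn | sprinkler running) = 0.5155*0.65 + 0.84496*0.35
        = 0.335075 + 0.295736 = 0.630811
Keeping only the overnight rain-present terms gives 0.295736, so
  P(overnight rain | wet lawn, sprinkler running) = 0.295736 / 0.630811 ≈ 0.4688

P(overnight rain | wet lawn, sprinkler running) ≈ 0.4688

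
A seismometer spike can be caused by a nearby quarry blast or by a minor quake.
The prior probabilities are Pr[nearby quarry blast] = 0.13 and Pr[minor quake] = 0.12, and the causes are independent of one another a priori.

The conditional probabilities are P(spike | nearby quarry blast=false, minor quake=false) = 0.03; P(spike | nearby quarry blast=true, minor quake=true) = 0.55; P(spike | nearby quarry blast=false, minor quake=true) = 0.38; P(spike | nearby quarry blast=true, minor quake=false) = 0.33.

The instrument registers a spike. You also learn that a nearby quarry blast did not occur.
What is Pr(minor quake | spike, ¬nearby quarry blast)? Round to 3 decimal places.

Pr(minor quake | spike, ¬nearby quarry blast) ≈ 0.633

Enumerate both values of minor quake and weight by the priors:
  P(spike | ¬nearby quarry blast) = 0.03×0.88 + 0.38×0.12
        = 0.026400 + 0.045600 = 0.072000
Keeping only the minor quake-present terms gives 0.045600, so
  P(minor quake | spike, ¬nearby quarry blast) = 0.045600 / 0.072000 ≈ 0.633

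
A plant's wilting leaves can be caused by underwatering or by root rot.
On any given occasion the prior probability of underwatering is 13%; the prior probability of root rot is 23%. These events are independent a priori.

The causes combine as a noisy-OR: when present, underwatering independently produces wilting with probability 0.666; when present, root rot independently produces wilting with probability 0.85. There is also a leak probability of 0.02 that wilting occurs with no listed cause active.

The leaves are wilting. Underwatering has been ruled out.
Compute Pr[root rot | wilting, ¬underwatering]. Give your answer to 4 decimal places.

Under noisy-OR, P(wilting | causes) = 1 − (1−0.02)·∏(1−qᵢ) over the active causes.
P(wilting | ¬underwatering) = 0.02·0.77 + 0.853·0.23 = 0.015400 + 0.196190 = 0.211590
The root rot-present share is 0.853·0.23 = 0.196190.
So P(root rot | wilting, ¬underwatering) = 0.196190/0.211590 ≈ 0.9272.

Pr[root rot | wilting, ¬underwatering] ≈ 0.9272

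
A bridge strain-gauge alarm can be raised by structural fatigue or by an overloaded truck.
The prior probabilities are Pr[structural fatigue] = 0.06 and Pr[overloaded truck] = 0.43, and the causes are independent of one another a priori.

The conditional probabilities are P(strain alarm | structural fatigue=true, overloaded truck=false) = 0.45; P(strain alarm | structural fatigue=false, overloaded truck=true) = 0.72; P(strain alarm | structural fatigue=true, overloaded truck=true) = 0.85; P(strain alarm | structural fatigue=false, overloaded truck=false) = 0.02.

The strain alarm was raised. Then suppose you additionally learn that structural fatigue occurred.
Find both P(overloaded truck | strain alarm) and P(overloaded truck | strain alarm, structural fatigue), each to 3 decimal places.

P(overloaded truck | strain alarm) ≈ 0.923; P(overloaded truck | strain alarm, structural fatigue) ≈ 0.588

P(strain alarm) = 0.02*0.94*0.57 + 0.72*0.94*0.43 + 0.45*0.06*0.57 + 0.85*0.06*0.43 = 0.010716 + 0.291024 + 0.015390 + 0.021930 = 0.339060
Of this, 0.312954 comes from 0.291024 + 0.021930 (the overloaded truck=true cases).
Hence the posterior is 0.312954/0.339060 ≈ 0.923.

Now also conditioning on structural fatigue=true:
Enumerate both values of overloaded truck and weight by the priors:
  P(strain alarm | structural fatigue) = 0.45*0.57 + 0.85*0.43
        = 0.256500 + 0.365500 = 0.622000
Configurations with overloaded truck contribute 0.365500, so
  P(overloaded truck | strain alarm, structural fatigue) = 0.365500 / 0.622000 ≈ 0.588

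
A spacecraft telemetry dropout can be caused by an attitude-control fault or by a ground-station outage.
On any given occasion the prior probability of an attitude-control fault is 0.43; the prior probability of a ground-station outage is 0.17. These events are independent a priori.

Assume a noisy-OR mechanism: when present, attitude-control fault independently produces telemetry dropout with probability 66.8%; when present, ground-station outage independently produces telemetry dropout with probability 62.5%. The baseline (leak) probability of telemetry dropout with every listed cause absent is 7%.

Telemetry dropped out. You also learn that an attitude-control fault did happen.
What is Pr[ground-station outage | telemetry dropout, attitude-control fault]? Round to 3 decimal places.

Pr[ground-station outage | telemetry dropout, attitude-control fault] ≈ 0.208

Under noisy-OR, P(telemetry dropout | causes) = 1 − (1−0.07)·∏(1−qᵢ) over the active causes.
P(telemetry dropout | attitude-control fault) = 0.69124×0.83 + 0.884215×0.17 = 0.573729 + 0.150317 = 0.724046
The ground-station outage-present share is 0.884215×0.17 = 0.150317.
So P(ground-station outage | telemetry dropout, attitude-control fault) = 0.150317/0.724046 ≈ 0.208.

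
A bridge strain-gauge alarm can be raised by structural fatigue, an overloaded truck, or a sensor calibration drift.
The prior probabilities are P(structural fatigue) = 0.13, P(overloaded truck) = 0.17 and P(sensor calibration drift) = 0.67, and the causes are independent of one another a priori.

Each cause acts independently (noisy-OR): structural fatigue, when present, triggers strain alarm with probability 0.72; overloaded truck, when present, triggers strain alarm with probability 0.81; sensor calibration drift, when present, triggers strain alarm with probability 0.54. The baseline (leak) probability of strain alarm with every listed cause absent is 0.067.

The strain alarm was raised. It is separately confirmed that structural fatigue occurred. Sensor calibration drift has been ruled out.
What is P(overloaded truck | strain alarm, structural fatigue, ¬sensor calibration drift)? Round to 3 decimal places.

P(overloaded truck | strain alarm, structural fatigue, ¬sensor calibration drift) ≈ 0.209

Under noisy-OR, P(strain alarm | causes) = 1 − (1−0.067)·∏(1−qᵢ) over the active causes.
Weight on overloaded truck=true, given the evidence: 0.950364·0.17 = 0.161562
The normalizing constant is 0.73876·0.83 + 0.950364·0.17 = 0.774733
P(overloaded truck | strain alarm, structural fatigue, ¬sensor calibration drift) = 0.161562/0.774733 ≈ 0.209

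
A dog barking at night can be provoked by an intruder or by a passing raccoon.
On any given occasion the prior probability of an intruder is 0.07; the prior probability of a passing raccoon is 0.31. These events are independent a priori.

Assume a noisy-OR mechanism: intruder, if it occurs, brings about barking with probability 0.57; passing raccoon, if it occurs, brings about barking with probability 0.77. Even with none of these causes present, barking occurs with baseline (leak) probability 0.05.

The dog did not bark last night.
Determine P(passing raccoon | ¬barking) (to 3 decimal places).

P(passing raccoon | ¬barking) ≈ 0.094

Under noisy-OR, P(barking | causes) = 1 − (1−0.05)·∏(1−qᵢ) over the active causes.
Weight on passing raccoon=true, given the evidence: 0.062994 + 0.002039 = 0.065033
Denominator P(¬barking): 0.95*0.93*0.69 + 0.2185*0.93*0.31 + 0.4085*0.07*0.69 + 0.093955*0.07*0.31 = 0.694379
Posterior = 0.065033 / 0.694379 ≈ 0.094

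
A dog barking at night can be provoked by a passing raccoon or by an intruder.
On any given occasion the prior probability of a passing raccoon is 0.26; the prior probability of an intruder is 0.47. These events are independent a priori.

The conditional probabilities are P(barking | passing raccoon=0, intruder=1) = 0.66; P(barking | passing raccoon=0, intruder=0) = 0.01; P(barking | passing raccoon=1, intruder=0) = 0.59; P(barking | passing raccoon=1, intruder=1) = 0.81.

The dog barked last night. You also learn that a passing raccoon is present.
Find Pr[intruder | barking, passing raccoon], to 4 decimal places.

Enumerate both values of intruder and weight by the priors:
  P(barking | passing raccoon) = 0.59×0.53 + 0.81×0.47
        = 0.312700 + 0.380700 = 0.693400
Keeping only the intruder-present terms gives 0.380700, so
  P(intruder | barking, passing raccoon) = 0.380700 / 0.693400 ≈ 0.5490

Pr[intruder | barking, passing raccoon] ≈ 0.5490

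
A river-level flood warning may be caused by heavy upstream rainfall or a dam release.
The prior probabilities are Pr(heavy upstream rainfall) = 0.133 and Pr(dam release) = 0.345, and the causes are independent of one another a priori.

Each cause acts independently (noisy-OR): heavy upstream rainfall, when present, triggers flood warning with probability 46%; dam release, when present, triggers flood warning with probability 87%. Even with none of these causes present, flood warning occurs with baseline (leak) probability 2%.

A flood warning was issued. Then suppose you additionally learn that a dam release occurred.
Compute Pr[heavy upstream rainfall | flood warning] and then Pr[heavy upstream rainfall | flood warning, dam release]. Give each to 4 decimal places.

Under noisy-OR, P(flood warning | causes) = 1 − (1−0.02)·∏(1−qᵢ) over the active causes.
P(flood warning) = 0.02×0.867×0.655 + 0.8726×0.867×0.345 + 0.4708×0.133×0.655 + 0.931204×0.133×0.345 = 0.011358 + 0.261008 + 0.041014 + 0.042728 = 0.356108
The heavy upstream rainfall-present share is 0.041014 + 0.042728 = 0.083742.
Hence the posterior is 0.083742/0.356108 ≈ 0.2352.

Now also conditioning on dam release=true:
P(flood warning | dam release) = 0.8726·0.867 + 0.931204·0.133 = 0.756544 + 0.123850 = 0.880394
Of this, 0.123850 comes from 0.931204·0.133 (the heavy upstream rainfall=true cases).
So P(heavy upstream rainfall | flood warning, dam release) = 0.123850/0.880394 ≈ 0.1407.

Pr[heavy upstream rainfall | flood warning] ≈ 0.2352; Pr[heavy upstream rainfall | flood warning, dam release] ≈ 0.1407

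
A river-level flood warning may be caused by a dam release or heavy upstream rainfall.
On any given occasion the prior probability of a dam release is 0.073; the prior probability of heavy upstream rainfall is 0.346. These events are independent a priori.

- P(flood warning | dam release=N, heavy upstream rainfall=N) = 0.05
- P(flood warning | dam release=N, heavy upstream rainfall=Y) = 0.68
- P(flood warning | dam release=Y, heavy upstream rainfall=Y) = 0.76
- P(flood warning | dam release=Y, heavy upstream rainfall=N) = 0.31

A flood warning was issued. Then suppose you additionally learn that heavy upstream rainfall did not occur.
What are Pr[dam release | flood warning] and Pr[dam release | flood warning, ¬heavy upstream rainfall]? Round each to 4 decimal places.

Weight on dam release=true, given the evidence: 0.014800 + 0.019196 = 0.033996
Normalizer over all consistent configurations: 0.05*0.927*0.654 + 0.68*0.927*0.346 + 0.31*0.073*0.654 + 0.76*0.073*0.346 = 0.282414
Posterior = 0.033996 / 0.282414 ≈ 0.1204

With the extra evidence:
Sum P(flood warning|·) weighted by the priors over both values of dam release:
  P(flood warning | ¬heavy upstream rainfall) = 0.05*0.927 + 0.31*0.073
        = 0.046350 + 0.022630 = 0.068980
Keeping only the dam release-present terms gives 0.022630, so
  P(dam release | flood warning, ¬heavy upstream rainfall) = 0.022630 / 0.068980 ≈ 0.3281

Pr[dam release | flood warning] ≈ 0.1204; Pr[dam release | flood warning, ¬heavy upstream rainfall] ≈ 0.3281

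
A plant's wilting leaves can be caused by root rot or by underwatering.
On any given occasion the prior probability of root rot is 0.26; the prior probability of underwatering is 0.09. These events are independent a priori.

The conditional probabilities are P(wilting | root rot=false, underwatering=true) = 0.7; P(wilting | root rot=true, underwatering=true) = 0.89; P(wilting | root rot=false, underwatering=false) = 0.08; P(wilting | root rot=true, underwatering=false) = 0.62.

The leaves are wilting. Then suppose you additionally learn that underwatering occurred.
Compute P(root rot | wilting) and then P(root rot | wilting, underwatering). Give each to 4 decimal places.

Numerator (weight on configurations with root rot): 0.146692 + 0.020826 = 0.167518
Denominator P(wilting): 0.08×0.74×0.91 + 0.7×0.74×0.09 + 0.62×0.26×0.91 + 0.89×0.26×0.09 = 0.268010
Posterior = 0.167518 / 0.268010 ≈ 0.6250

Now condition on the additional information:
Sum P(wilting|·) weighted by the priors over both values of root rot:
  P(wilting | underwatering) = 0.7×0.74 + 0.89×0.26
        = 0.518000 + 0.231400 = 0.749400
The terms with root rot present sum to 0.231400, so
  P(root rot | wilting, underwatering) = 0.231400 / 0.749400 ≈ 0.3088

P(root rot | wilting) ≈ 0.6250; P(root rot | wilting, underwatering) ≈ 0.3088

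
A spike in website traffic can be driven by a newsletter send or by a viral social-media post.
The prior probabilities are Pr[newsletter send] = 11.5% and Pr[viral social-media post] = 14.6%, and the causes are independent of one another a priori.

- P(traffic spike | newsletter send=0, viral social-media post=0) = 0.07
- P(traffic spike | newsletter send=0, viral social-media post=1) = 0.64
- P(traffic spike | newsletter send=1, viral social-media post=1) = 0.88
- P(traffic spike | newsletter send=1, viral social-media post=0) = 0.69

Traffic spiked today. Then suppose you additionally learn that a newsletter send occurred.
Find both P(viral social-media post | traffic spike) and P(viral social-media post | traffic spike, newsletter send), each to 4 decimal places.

Sum P(traffic spike|·) weighted by the priors over the 4 (newsletter send, viral social-media post) configurations:
  P(traffic spike) = 0.07×0.885×0.854 + 0.64×0.885×0.146 + 0.69×0.115×0.854 + 0.88×0.115×0.146
        = 0.052905 + 0.082694 + 0.067765 + 0.014775 = 0.218139
Keeping only the viral social-media post-present terms gives 0.097469, so
  P(viral social-media post | traffic spike) = 0.097469 / 0.218139 ≈ 0.4468

With the extra evidence:
P(traffic spike | newsletter send) = 0.69*0.854 + 0.88*0.146 = 0.589260 + 0.128480 = 0.717740
Of this, 0.128480 comes from 0.88*0.146 (the viral social-media post=true cases).
P(viral social-media post | traffic spike, newsletter send) = 0.128480 / 0.717740 ≈ 0.1790

P(viral social-media post | traffic spike) ≈ 0.4468; P(viral social-media post | traffic spike, newsletter send) ≈ 0.1790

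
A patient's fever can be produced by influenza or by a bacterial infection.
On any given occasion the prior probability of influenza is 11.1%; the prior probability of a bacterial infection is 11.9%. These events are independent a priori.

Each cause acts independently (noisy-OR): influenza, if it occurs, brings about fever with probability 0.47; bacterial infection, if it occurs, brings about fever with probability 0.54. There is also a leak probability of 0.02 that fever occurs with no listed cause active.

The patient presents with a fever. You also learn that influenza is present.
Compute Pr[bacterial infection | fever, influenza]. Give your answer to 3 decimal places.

Pr[bacterial infection | fever, influenza] ≈ 0.176

Under noisy-OR, P(fever | causes) = 1 − (1−0.02)·∏(1−qᵢ) over the active causes.
Sum P(fever|·) weighted by the priors over both values of bacterial infection:
  P(fever | influenza) = 0.4806*0.881 + 0.761076*0.119
        = 0.423409 + 0.090568 = 0.513977
The terms with bacterial infection present sum to 0.090568, so
  P(bacterial infection | fever, influenza) = 0.090568 / 0.513977 ≈ 0.176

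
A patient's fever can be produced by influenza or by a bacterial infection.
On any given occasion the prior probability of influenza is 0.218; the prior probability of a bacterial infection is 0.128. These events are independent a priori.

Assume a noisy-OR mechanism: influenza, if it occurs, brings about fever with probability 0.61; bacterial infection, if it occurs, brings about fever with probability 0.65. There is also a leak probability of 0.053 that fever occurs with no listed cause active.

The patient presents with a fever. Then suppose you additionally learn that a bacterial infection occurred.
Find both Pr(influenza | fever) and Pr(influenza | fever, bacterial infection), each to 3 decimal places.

Pr(influenza | fever) ≈ 0.583; Pr(influenza | fever, bacterial infection) ≈ 0.266

Under noisy-OR, P(fever | causes) = 1 − (1−0.053)·∏(1−qᵢ) over the active causes.
Sum P(fever|·) weighted by the priors over the 4 (influenza, bacterial infection) configurations:
  P(fever) = 0.053*0.782*0.872 + 0.66855*0.782*0.128 + 0.63067*0.218*0.872 + 0.870734*0.218*0.128
        = 0.036141 + 0.066919 + 0.119888 + 0.024297 = 0.247245
Keeping only the influenza-present terms gives 0.144185, so
  P(influenza | fever) = 0.144185 / 0.247245 ≈ 0.583

With the extra evidence:
For the numerator, keep only influenza=true terms: 0.870734·0.218 = 0.189820
The normalizing constant is 0.66855·0.782 + 0.870734·0.218 = 0.712626
P(influenza | fever, bacterial infection) = 0.189820/0.712626 ≈ 0.266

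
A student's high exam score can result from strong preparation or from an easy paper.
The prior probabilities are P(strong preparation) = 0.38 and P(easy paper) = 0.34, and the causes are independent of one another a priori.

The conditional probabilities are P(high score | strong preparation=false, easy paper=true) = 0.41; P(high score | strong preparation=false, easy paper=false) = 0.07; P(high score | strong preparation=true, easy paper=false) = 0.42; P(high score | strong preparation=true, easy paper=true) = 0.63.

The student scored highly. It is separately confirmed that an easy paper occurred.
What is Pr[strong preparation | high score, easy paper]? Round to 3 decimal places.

Pr[strong preparation | high score, easy paper] ≈ 0.485

Sum P(high score|·) weighted by the priors over both values of strong preparation:
  P(high score | easy paper) = 0.41×0.62 + 0.63×0.38
        = 0.254200 + 0.239400 = 0.493600
Configurations with strong preparation contribute 0.239400, so
  P(strong preparation | high score, easy paper) = 0.239400 / 0.493600 ≈ 0.485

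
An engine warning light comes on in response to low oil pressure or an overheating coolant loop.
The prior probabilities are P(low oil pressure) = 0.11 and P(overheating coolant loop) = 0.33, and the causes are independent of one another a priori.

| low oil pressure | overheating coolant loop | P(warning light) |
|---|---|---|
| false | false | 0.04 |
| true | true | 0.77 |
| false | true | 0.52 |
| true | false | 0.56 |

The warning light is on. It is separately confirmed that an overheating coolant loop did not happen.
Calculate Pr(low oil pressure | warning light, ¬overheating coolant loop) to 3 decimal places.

Pr(low oil pressure | warning light, ¬overheating coolant loop) ≈ 0.634

Enumerate both values of low oil pressure and weight by the priors:
  P(warning light | ¬overheating coolant loop) = 0.04*0.89 + 0.56*0.11
        = 0.035600 + 0.061600 = 0.097200
Configurations with low oil pressure contribute 0.061600, so
  P(low oil pressure | warning light, ¬overheating coolant loop) = 0.061600 / 0.097200 ≈ 0.634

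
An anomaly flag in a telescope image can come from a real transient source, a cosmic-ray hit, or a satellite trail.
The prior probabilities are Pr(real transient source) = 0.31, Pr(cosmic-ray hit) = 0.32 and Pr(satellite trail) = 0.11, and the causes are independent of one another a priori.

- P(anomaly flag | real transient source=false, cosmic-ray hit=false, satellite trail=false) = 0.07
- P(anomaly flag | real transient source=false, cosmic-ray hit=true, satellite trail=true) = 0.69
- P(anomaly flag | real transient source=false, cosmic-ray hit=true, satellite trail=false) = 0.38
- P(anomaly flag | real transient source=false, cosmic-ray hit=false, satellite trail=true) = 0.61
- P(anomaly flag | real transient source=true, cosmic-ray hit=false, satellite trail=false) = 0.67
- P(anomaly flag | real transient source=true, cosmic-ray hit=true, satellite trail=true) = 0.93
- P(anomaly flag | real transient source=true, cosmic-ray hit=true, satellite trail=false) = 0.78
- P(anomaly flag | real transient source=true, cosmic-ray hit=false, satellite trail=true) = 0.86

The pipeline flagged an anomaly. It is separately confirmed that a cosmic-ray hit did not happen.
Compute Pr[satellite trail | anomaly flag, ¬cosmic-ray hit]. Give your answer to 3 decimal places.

Numerator (weight on configurations with satellite trail): 0.046299 + 0.029326 = 0.075625
Denominator P(anomaly flag | ¬cosmic-ray hit): 0.07·0.69·0.89 + 0.61·0.69·0.11 + 0.67·0.31·0.89 + 0.86·0.31·0.11 = 0.303465
Posterior = 0.075625 / 0.303465 ≈ 0.249

Pr[satellite trail | anomaly flag, ¬cosmic-ray hit] ≈ 0.249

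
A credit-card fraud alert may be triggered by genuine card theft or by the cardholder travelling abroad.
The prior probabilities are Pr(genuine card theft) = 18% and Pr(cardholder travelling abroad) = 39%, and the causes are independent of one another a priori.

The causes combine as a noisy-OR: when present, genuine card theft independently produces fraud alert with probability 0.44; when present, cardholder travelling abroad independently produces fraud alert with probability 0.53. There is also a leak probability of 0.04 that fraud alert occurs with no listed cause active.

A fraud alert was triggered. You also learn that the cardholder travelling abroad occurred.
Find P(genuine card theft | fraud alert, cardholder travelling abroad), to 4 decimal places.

P(genuine card theft | fraud alert, cardholder travelling abroad) ≈ 0.2301

Under noisy-OR, P(fraud alert | causes) = 1 − (1−0.04)·∏(1−qᵢ) over the active causes.
P(fraud alert | cardholder travelling abroad) = 0.5488×0.82 + 0.747328×0.18 = 0.450016 + 0.134519 = 0.584535
Restricting to configurations with genuine card theft present: 0.747328×0.18 = 0.134519.
P(genuine card theft | fraud alert, cardholder travelling abroad) = 0.134519 / 0.584535 ≈ 0.2301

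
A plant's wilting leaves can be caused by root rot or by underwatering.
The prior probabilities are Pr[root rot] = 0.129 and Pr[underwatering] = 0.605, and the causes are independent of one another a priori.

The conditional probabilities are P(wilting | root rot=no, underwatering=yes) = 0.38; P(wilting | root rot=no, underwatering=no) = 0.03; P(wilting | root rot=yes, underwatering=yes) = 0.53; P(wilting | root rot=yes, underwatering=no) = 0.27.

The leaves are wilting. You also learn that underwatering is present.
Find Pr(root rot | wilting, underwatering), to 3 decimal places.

Pr(root rot | wilting, underwatering) ≈ 0.171

Weight on root rot=true, given the evidence: 0.53×0.129 = 0.068370
Normalizer over all consistent configurations: 0.38×0.871 + 0.53×0.129 = 0.399350
P(root rot | wilting, underwatering) = 0.068370/0.399350 ≈ 0.171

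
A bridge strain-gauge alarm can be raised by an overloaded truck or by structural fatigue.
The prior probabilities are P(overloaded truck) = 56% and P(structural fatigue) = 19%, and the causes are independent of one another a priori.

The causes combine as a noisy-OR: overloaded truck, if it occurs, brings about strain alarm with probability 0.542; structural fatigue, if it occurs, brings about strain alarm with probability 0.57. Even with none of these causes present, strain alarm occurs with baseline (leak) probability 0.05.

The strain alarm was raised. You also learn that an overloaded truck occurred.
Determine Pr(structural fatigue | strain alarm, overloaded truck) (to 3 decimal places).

Under noisy-OR, P(strain alarm | causes) = 1 − (1−0.05)·∏(1−qᵢ) over the active causes.
P(strain alarm | overloaded truck) = 0.5649*0.81 + 0.812907*0.19 = 0.457569 + 0.154452 = 0.612021
The structural fatigue-present share is 0.812907*0.19 = 0.154452.
So P(structural fatigue | strain alarm, overloaded truck) = 0.154452/0.612021 ≈ 0.252.

Pr(structural fatigue | strain alarm, overloaded truck) ≈ 0.252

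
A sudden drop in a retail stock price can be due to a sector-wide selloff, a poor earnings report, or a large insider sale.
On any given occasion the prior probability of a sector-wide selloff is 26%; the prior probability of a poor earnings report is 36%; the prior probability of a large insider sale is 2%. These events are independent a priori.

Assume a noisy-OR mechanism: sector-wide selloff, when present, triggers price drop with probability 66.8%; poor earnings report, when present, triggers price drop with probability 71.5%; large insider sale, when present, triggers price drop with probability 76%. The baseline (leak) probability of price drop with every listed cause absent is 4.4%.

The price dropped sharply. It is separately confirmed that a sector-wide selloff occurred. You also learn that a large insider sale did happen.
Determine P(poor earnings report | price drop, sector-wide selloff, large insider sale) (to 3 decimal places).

Under noisy-OR, P(price drop | causes) = 1 − (1−0.044)·∏(1−qᵢ) over the active causes.
P(price drop | sector-wide selloff, large insider sale) = 0.923826*0.64 + 0.97829*0.36 = 0.591249 + 0.352184 = 0.943433
Of this, 0.352184 comes from 0.97829*0.36 (the poor earnings report=true cases).
Hence the posterior is 0.352184/0.943433 ≈ 0.373.

P(poor earnings report | price drop, sector-wide selloff, large insider sale) ≈ 0.373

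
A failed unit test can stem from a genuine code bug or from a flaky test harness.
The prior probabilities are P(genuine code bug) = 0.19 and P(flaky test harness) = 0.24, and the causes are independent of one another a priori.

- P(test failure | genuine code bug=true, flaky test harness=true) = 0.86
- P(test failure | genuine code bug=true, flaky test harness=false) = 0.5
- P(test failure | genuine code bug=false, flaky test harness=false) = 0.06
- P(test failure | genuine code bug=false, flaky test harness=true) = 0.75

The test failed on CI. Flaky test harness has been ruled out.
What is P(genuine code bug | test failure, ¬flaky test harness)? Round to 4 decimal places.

P(genuine code bug | test failure, ¬flaky test harness) ≈ 0.6616

Numerator (weight on configurations with genuine code bug): 0.5*0.19 = 0.095000
Normalizer over all consistent configurations: 0.06*0.81 + 0.5*0.19 = 0.143600
Posterior = 0.095000 / 0.143600 ≈ 0.6616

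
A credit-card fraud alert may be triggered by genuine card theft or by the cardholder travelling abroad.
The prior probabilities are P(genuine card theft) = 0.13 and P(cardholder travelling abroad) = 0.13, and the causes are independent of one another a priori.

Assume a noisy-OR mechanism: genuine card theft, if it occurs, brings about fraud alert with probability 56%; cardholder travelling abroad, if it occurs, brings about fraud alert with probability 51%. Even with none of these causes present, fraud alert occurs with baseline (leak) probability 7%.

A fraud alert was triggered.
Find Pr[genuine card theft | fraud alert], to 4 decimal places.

Under noisy-OR, P(fraud alert | causes) = 1 − (1−0.07)·∏(1−qᵢ) over the active causes.
P(fraud alert) = 0.07*0.87*0.87 + 0.5443*0.87*0.13 + 0.5908*0.13*0.87 + 0.799492*0.13*0.13 = 0.052983 + 0.061560 + 0.066819 + 0.013511 = 0.194873
The genuine card theft-present share is 0.066819 + 0.013511 = 0.080330.
P(genuine card theft | fraud alert) = 0.080330 / 0.194873 ≈ 0.4122

Pr[genuine card theft | fraud alert] ≈ 0.4122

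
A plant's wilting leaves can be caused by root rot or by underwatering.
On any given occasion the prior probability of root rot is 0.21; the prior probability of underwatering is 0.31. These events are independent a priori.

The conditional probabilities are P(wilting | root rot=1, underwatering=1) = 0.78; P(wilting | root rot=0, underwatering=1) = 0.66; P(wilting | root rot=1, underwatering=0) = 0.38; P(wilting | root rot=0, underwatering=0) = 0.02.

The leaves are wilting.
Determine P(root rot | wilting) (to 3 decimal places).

P(root rot | wilting) ≈ 0.380

P(wilting) = 0.02×0.79×0.69 + 0.66×0.79×0.31 + 0.38×0.21×0.69 + 0.78×0.21×0.31 = 0.010902 + 0.161634 + 0.055062 + 0.050778 = 0.278376
Of this, 0.105840 comes from 0.055062 + 0.050778 (the root rot=true cases).
So P(root rot | wilting) = 0.105840/0.278376 ≈ 0.380.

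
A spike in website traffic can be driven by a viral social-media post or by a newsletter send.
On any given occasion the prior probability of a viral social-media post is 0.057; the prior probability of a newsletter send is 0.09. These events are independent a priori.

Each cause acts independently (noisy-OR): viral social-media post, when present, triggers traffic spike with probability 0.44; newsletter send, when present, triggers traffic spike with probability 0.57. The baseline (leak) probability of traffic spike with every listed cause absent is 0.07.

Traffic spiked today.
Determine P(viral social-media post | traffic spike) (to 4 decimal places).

Under noisy-OR, P(traffic spike | causes) = 1 − (1−0.07)·∏(1−qᵢ) over the active causes.
For the numerator, keep only viral social-media post=true terms: 0.024856 + 0.003981 = 0.028837
Normalizer over all consistent configurations: 0.07×0.943×0.91 + 0.6001×0.943×0.09 + 0.4792×0.057×0.91 + 0.776056×0.057×0.09 = 0.139836
P(viral social-media post | traffic spike) = 0.028837/0.139836 ≈ 0.2062

P(viral social-media post | traffic spike) ≈ 0.2062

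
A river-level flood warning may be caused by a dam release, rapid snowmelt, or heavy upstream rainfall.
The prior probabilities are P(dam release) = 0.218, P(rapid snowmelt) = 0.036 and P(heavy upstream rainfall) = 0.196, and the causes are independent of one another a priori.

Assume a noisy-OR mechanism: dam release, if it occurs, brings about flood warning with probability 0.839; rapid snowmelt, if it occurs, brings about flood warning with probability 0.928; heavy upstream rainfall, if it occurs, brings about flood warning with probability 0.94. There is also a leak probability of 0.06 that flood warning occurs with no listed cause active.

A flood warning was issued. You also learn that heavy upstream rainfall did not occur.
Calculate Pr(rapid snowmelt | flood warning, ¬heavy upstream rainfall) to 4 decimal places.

Under noisy-OR, P(flood warning | causes) = 1 − (1−0.06)·∏(1−qᵢ) over the active causes.
Weight on rapid snowmelt=true, given the evidence: 0.026247 + 0.007762 = 0.034009
The normalizing constant is 0.06*0.782*0.964 + 0.93232*0.782*0.036 + 0.84866*0.218*0.964 + 0.989104*0.218*0.036 = 0.257588
P(rapid snowmelt | flood warning, ¬heavy upstream rainfall) = 0.034009/0.257588 ≈ 0.1320

Pr(rapid snowmelt | flood warning, ¬heavy upstream rainfall) ≈ 0.1320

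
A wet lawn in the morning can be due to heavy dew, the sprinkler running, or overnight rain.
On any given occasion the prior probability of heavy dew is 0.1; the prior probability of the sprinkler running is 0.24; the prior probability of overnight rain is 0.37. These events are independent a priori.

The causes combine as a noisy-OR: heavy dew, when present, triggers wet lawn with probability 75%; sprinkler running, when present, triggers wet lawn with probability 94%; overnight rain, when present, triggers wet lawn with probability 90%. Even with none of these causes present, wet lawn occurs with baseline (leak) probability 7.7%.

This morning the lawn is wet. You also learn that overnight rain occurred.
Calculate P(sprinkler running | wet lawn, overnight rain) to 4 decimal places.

Under noisy-OR, P(wet lawn | causes) = 1 − (1−0.077)·∏(1−qᵢ) over the active causes.
P(wet lawn | overnight rain) = 0.9077·0.9·0.76 + 0.994462·0.9·0.24 + 0.976925·0.1·0.76 + 0.998615·0.1·0.24 = 0.620867 + 0.214804 + 0.074246 + 0.023967 = 0.933884
The sprinkler running-present share is 0.214804 + 0.023967 = 0.238771.
P(sprinkler running | wet lawn, overnight rain) = 0.238771 / 0.933884 ≈ 0.2557

P(sprinkler running | wet lawn, overnight rain) ≈ 0.2557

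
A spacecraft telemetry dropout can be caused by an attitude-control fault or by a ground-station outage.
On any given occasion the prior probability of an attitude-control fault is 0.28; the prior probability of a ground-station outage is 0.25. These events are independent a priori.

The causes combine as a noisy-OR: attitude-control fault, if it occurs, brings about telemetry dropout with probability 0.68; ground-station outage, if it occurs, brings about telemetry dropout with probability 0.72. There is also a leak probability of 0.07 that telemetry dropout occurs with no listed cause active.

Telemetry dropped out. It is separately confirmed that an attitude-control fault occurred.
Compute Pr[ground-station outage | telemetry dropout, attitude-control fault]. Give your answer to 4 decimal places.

Under noisy-OR, P(telemetry dropout | causes) = 1 − (1−0.07)·∏(1−qᵢ) over the active causes.
Sum P(telemetry dropout|·) weighted by the priors over both values of ground-station outage:
  P(telemetry dropout | attitude-control fault) = 0.7024×0.75 + 0.916672×0.25
        = 0.526800 + 0.229168 = 0.755968
Keeping only the ground-station outage-present terms gives 0.229168, so
  P(ground-station outage | telemetry dropout, attitude-control fault) = 0.229168 / 0.755968 ≈ 0.3031

Pr[ground-station outage | telemetry dropout, attitude-control fault] ≈ 0.3031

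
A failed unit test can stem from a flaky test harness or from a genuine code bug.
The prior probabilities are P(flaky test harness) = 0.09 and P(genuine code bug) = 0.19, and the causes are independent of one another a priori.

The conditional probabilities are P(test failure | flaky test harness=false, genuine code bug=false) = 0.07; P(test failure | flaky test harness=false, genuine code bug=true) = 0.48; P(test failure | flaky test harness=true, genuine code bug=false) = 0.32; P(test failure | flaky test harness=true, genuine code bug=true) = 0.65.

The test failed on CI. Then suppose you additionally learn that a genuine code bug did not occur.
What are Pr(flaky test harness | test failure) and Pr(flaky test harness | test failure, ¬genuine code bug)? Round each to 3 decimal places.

P(test failure) = 0.07*0.91*0.81 + 0.48*0.91*0.19 + 0.32*0.09*0.81 + 0.65*0.09*0.19 = 0.051597 + 0.082992 + 0.023328 + 0.011115 = 0.169032
Of this, 0.034443 comes from 0.023328 + 0.011115 (the flaky test harness=true cases).
So P(flaky test harness | test failure) = 0.034443/0.169032 ≈ 0.204.

With the extra evidence:
P(test failure | ¬genuine code bug) = 0.07*0.91 + 0.32*0.09 = 0.063700 + 0.028800 = 0.092500
Restricting to configurations with flaky test harness present: 0.32*0.09 = 0.028800.
So P(flaky test harness | test failure, ¬genuine code bug) = 0.028800/0.092500 ≈ 0.311.
Ruling out genuine code bug raises the posterior on flaky test harness — the flip side of explaining away.

Pr(flaky test harness | test failure) ≈ 0.204; Pr(flaky test harness | test failure, ¬genuine code bug) ≈ 0.311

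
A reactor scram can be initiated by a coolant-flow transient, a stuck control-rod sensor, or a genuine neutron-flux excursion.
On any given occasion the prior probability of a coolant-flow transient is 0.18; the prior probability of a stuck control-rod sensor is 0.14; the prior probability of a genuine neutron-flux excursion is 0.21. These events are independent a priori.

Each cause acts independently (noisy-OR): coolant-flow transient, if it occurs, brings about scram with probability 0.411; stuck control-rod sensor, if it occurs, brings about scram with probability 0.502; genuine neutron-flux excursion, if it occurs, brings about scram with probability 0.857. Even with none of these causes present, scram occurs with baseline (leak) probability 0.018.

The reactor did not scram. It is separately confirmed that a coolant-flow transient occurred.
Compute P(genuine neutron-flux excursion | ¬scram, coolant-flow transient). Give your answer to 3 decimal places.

Under noisy-OR, P(scram | causes) = 1 − (1−0.018)·∏(1−qᵢ) over the active causes.
P(¬scram | coolant-flow transient) = 0.578398×0.86×0.79 + 0.082711×0.86×0.21 + 0.288042×0.14×0.79 + 0.04119×0.14×0.21 = 0.392964 + 0.014938 + 0.031857 + 0.001211 = 0.440970
Of this, 0.016149 comes from 0.014938 + 0.001211 (the genuine neutron-flux excursion=true cases).
Hence the posterior is 0.016149/0.440970 ≈ 0.037.

P(genuine neutron-flux excursion | ¬scram, coolant-flow transient) ≈ 0.037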